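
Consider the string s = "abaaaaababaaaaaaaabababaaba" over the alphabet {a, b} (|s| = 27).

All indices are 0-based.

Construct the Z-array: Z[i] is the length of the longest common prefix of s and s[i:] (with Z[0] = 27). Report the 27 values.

[27, 0, 1, 1, 1, 1, 3, 0, 7, 0, 1, 1, 1, 1, 1, 1, 1, 3, 0, 3, 0, 4, 0, 1, 3, 0, 1]

Z[0]=27
i=1: i≥r, start 0; Z[1]=0
i=2: i≥r, start 0; Z[2]=1 extend→box=[2,3)
i=3: i≥r, start 0; Z[3]=1 extend→box=[3,4)
i=4: i≥r, start 0; Z[4]=1 extend→box=[4,5)
i=5: i≥r, start 0; Z[5]=1 extend→box=[5,6)
i=6: i≥r, start 0; Z[6]=3 extend→box=[6,9)
i=7: min(r-i=2, Z[1]=0)=0; Z[7]=0
i=8: min(r-i=1, Z[2]=1)=1; Z[8]=7 extend→box=[8,15)
i=9: min(r-i=6, Z[1]=0)=0; Z[9]=0
i=10: min(r-i=5, Z[2]=1)=1; Z[10]=1
i=11: min(r-i=4, Z[3]=1)=1; Z[11]=1
i=12: min(r-i=3, Z[4]=1)=1; Z[12]=1
i=13: min(r-i=2, Z[5]=1)=1; Z[13]=1
i=14: min(r-i=1, Z[6]=3)=1; Z[14]=1
i=15: i≥r, start 0; Z[15]=1 extend→box=[15,16)
i=16: i≥r, start 0; Z[16]=1 extend→box=[16,17)
i=17: i≥r, start 0; Z[17]=3 extend→box=[17,20)
i=18: min(r-i=2, Z[1]=0)=0; Z[18]=0
i=19: min(r-i=1, Z[2]=1)=1; Z[19]=3 extend→box=[19,22)
i=20: min(r-i=2, Z[1]=0)=0; Z[20]=0
i=21: min(r-i=1, Z[2]=1)=1; Z[21]=4 extend→box=[21,25)
i=22: min(r-i=3, Z[1]=0)=0; Z[22]=0
i=23: min(r-i=2, Z[2]=1)=1; Z[23]=1
i=24: min(r-i=1, Z[3]=1)=1; Z[24]=3 extend→box=[24,27)
i=25: min(r-i=2, Z[1]=0)=0; Z[25]=0
i=26: min(r-i=1, Z[2]=1)=1; Z[26]=1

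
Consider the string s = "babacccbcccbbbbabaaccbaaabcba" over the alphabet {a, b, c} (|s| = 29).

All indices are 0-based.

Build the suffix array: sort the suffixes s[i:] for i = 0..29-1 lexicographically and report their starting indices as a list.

[28, 22, 23, 17, 15, 1, 24, 18, 3, 27, 21, 16, 14, 0, 2, 13, 12, 11, 25, 7, 26, 20, 10, 6, 19, 9, 5, 8, 4]

rank→(start, suffix):
  0 → (28, 'a')
  1 → (22, 'aaabcba')
  2 → (23, 'aabcba')
  3 → (17, 'aaccbaaabcba')
  4 → (15, 'abaaccbaaabcba')
  5 → (1, 'abacccbcccbbbbabaaccbaaabcba')
  6 → (24, 'abcba')
  7 → (18, 'accbaaabcba')
  8 → (3, 'acccbcccbbbbabaaccbaaabcba')
  9 → (27, 'ba')
  10 → (21, 'baaabcba')
  11 → (16, 'baaccbaaabcba')
  12 → (14, 'babaaccbaaabcba')
  13 → (0, 'babacccbcccbbbbabaaccbaaabcba')
  14 → (2, 'bacccbcccbbbbabaaccbaaabcba')
  15 → (13, 'bbabaaccbaaabcba')
  16 → (12, 'bbbabaaccbaaabcba')
  17 → (11, 'bbbbabaaccbaaabcba')
  18 → (25, 'bcba')
  19 → (7, 'bcccbbbbabaaccbaaabcba')
  20 → (26, 'cba')
  21 → (20, 'cbaaabcba')
  22 → (10, 'cbbbbabaaccbaaabcba')
  23 → (6, 'cbcccbbbbabaaccbaaabcba')
  24 → (19, 'ccbaaabcba')
  25 → (9, 'ccbbbbabaaccbaaabcba')
  26 → (5, 'ccbcccbbbbabaaccbaaabcba')
  27 → (8, 'cccbbbbabaaccbaaabcba')
  28 → (4, 'cccbcccbbbbabaaccbaaabcba')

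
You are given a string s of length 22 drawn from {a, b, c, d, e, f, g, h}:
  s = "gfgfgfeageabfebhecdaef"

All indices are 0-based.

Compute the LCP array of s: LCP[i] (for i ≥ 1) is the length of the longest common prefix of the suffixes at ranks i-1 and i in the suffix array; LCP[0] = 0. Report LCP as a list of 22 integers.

rank→(start, suffix):
  0 → (10, 'abfebhecdaef')
  1 → (19, 'aef')
  2 → (7, 'ageabfebhecdaef')
  3 → (11, 'bfebhecdaef')
  4 → (14, 'bhecdaef')
  5 → (17, 'cdaef')
  6 → (18, 'daef')
  7 → (9, 'eabfebhecdaef')
  8 → (6, 'eageabfebhecdaef')
  9 → (13, 'ebhecdaef')
  10 → (16, 'ecdaef')
  11 → (20, 'ef')
  12 → (21, 'f')
  13 → (5, 'feageabfebhecdaef')
  14 → (12, 'febhecdaef')
  15 → (3, 'fgfeageabfebhecdaef')
  16 → (1, 'fgfgfeageabfebhecdaef')
  17 → (8, 'geabfebhecdaef')
  18 → (4, 'gfeageabfebhecdaef')
  19 → (2, 'gfgfeageabfebhecdaef')
  20 → (0, 'gfgfgfeageabfebhecdaef')
  21 → (15, 'hecdaef')

SA = [10, 19, 7, 11, 14, 17, 18, 9, 6, 13, 16, 20, 21, 5, 12, 3, 1, 8, 4, 2, 0, 15]
rank  pair      lcp
   1  s[10:],s[19:]  1  'a'
   2  s[19:],s[7:]  1  'a'
   3  s[7:],s[11:]  0  ''
   4  s[11:],s[14:]  1  'b'
   5  s[14:],s[17:]  0  ''
   6  s[17:],s[18:]  0  ''
   7  s[18:],s[9:]  0  ''
   8  s[9:],s[6:]  2  'ea'
   9  s[6:],s[13:]  1  'e'
  10  s[13:],s[16:]  1  'e'
  11  s[16:],s[20:]  1  'e'
  12  s[20:],s[21:]  0  ''
  13  s[21:],s[5:]  1  'f'
  14  s[5:],s[12:]  2  'fe'
  15  s[12:],s[3:]  1  'f'
  16  s[3:],s[1:]  3  'fgf'
  17  s[1:],s[8:]  0  ''
  18  s[8:],s[4:]  1  'g'
  19  s[4:],s[2:]  2  'gf'
  20  s[2:],s[0:]  4  'gfgf'
  21  s[0:],s[15:]  0  ''

[0, 1, 1, 0, 1, 0, 0, 0, 2, 1, 1, 1, 0, 1, 2, 1, 3, 0, 1, 2, 4, 0]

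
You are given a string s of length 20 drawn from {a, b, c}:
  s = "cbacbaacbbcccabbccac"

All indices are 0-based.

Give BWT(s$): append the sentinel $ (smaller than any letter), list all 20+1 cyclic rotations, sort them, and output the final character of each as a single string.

rank  rotation               last
    0  $cbacbaacbbcccabbccac  c
    1  aacbbcccabbccac$cbacb  b
    2  abbccac$cbacbaacbbccc  c
    3  ac$cbacbaacbbcccabbcc  c
    4  acbaacbbcccabbccac$cb  b
    5  acbbcccabbccac$cbacba  a
    6  baacbbcccabbccac$cbac  c
    7  bacbaacbbcccabbccac$c  c
    8  bbccac$cbacbaacbbccca  a
    9  bbcccabbccac$cbacbaac  c
   10  bccac$cbacbaacbbcccab  b
   11  bcccabbccac$cbacbaacb  b
   12  c$cbacbaacbbcccabbcca  a
   13  cabbccac$cbacbaacbbcc  c
   14  cac$cbacbaacbbcccabbc  c
   15  cbaacbbcccabbccac$cba  a
   16  cbacbaacbbcccabbccac$  $
   17  cbbcccabbccac$cbacbaa  a
   18  ccabbccac$cbacbaacbbc  c
   19  ccac$cbacbaacbbcccabb  b
   20  cccabbccac$cbacbaacbb  b

cbccbaccacbbacca$acbb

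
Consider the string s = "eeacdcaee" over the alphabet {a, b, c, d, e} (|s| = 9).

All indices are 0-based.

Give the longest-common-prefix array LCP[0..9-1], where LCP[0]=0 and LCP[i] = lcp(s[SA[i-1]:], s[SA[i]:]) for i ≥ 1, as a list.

[0, 1, 0, 1, 0, 0, 1, 1, 2]

rank→(start, suffix):
  0 → (2, 'acdcaee')
  1 → (6, 'aee')
  2 → (5, 'caee')
  3 → (3, 'cdcaee')
  4 → (4, 'dcaee')
  5 → (8, 'e')
  6 → (1, 'eacdcaee')
  7 → (7, 'ee')
  8 → (0, 'eeacdcaee')

SA = [2, 6, 5, 3, 4, 8, 1, 7, 0]
i: (SA[i-1],SA[i]) lcp shared
  1: (2,6) 1 'a'
  2: (6,5) 0 ''
  3: (5,3) 1 'c'
  4: (3,4) 0 ''
  5: (4,8) 0 ''
  6: (8,1) 1 'e'
  7: (1,7) 1 'e'
  8: (7,0) 2 'ee'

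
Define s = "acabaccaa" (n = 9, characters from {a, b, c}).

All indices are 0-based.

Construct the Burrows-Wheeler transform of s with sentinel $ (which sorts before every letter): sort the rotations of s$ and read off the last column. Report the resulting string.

aacc$bacaa

rank  rotation    last
    0  $acabaccaa  a
    1  a$acabacca  a
    2  aa$acabacc  c
    3  abaccaa$ac  c
    4  acabaccaa$  $
    5  accaa$acab  b
    6  baccaa$aca  a
    7  caa$acabac  c
    8  cabaccaa$a  a
    9  ccaa$acaba  a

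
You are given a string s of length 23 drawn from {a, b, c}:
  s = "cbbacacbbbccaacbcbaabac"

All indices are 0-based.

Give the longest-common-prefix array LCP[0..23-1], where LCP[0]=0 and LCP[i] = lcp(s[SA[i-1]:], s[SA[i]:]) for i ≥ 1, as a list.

[0, 2, 1, 1, 2, 2, 3, 0, 2, 3, 1, 2, 2, 1, 2, 0, 1, 2, 1, 2, 3, 2, 1]

rank | idx | suffix
   0 |  18 | aabac
   1 |  12 | aacbcbaabac
   2 |  19 | abac
   3 |  21 | ac
   4 |   3 | acacbbbccaacbcbaabac
   5 |   5 | acbbbccaacbcbaabac
   6 |  13 | acbcbaabac
   7 |  17 | baabac
   8 |  20 | bac
   9 |   2 | bacacbbbccaacbcbaabac
  10 |   1 | bbacacbbbccaacbcbaabac
  11 |   7 | bbbccaacbcbaabac
  12 |   8 | bbccaacbcbaabac
  13 |  15 | bcbaabac
  14 |   9 | bccaacbcbaabac
  15 |  22 | c
  16 |  11 | caacbcbaabac
  17 |   4 | cacbbbccaacbcbaabac
  18 |  16 | cbaabac
  19 |   0 | cbbacacbbbccaacbcbaabac
  20 |   6 | cbbbccaacbcbaabac
  21 |  14 | cbcbaabac
  22 |  10 | ccaacbcbaabac

SA = [18, 12, 19, 21, 3, 5, 13, 17, 20, 2, 1, 7, 8, 15, 9, 22, 11, 4, 16, 0, 6, 14, 10]
[i] adj suffixes → lcp
  [1] 18/12 → 2 ('aa')
  [2] 12/19 → 1 ('a')
  [3] 19/21 → 1 ('a')
  [4] 21/3 → 2 ('ac')
  [5] 3/5 → 2 ('ac')
  [6] 5/13 → 3 ('acb')
  [7] 13/17 → 0 ('')
  [8] 17/20 → 2 ('ba')
  [9] 20/2 → 3 ('bac')
  [10] 2/1 → 1 ('b')
  [11] 1/7 → 2 ('bb')
  [12] 7/8 → 2 ('bb')
  [13] 8/15 → 1 ('b')
  [14] 15/9 → 2 ('bc')
  [15] 9/22 → 0 ('')
  [16] 22/11 → 1 ('c')
  [17] 11/4 → 2 ('ca')
  [18] 4/16 → 1 ('c')
  [19] 16/0 → 2 ('cb')
  [20] 0/6 → 3 ('cbb')
  [21] 6/14 → 2 ('cb')
  [22] 14/10 → 1 ('c')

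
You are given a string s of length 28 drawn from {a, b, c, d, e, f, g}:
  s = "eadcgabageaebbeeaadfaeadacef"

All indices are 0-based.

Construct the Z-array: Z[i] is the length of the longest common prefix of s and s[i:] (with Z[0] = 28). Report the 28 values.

[28, 0, 0, 0, 0, 0, 0, 0, 0, 2, 0, 1, 0, 0, 1, 2, 0, 0, 0, 0, 0, 3, 0, 0, 0, 0, 1, 0]

Z[0]=28
i=1: i≥r, start 0; Z[1]=0
i=2: i≥r, start 0; Z[2]=0
i=3: i≥r, start 0; Z[3]=0
i=4: i≥r, start 0; Z[4]=0
i=5: i≥r, start 0; Z[5]=0
i=6: i≥r, start 0; Z[6]=0
i=7: i≥r, start 0; Z[7]=0
i=8: i≥r, start 0; Z[8]=0
i=9: i≥r, start 0; Z[9]=2 extend→box=[9,11)
i=10: min(r-i=1, Z[1]=0)=0; Z[10]=0
i=11: i≥r, start 0; Z[11]=1 extend→box=[11,12)
i=12: i≥r, start 0; Z[12]=0
i=13: i≥r, start 0; Z[13]=0
i=14: i≥r, start 0; Z[14]=1 extend→box=[14,15)
i=15: i≥r, start 0; Z[15]=2 extend→box=[15,17)
i=16: min(r-i=1, Z[1]=0)=0; Z[16]=0
i=17: i≥r, start 0; Z[17]=0
i=18: i≥r, start 0; Z[18]=0
i=19: i≥r, start 0; Z[19]=0
i=20: i≥r, start 0; Z[20]=0
i=21: i≥r, start 0; Z[21]=3 extend→box=[21,24)
i=22: min(r-i=2, Z[1]=0)=0; Z[22]=0
i=23: min(r-i=1, Z[2]=0)=0; Z[23]=0
i=24: i≥r, start 0; Z[24]=0
i=25: i≥r, start 0; Z[25]=0
i=26: i≥r, start 0; Z[26]=1 extend→box=[26,27)
i=27: i≥r, start 0; Z[27]=0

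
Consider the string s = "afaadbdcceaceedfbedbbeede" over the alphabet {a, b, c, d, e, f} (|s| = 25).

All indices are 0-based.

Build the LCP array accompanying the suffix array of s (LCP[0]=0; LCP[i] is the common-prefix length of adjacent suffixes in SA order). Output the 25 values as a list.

rank→(start, suffix):
  0 → (2, 'aadbdcceaceedfbedbbeede')
  1 → (10, 'aceedfbedbbeede')
  2 → (3, 'adbdcceaceedfbedbbeede')
  3 → (0, 'afaadbdcceaceedfbedbbeede')
  4 → (19, 'bbeede')
  5 → (5, 'bdcceaceedfbedbbeede')
  6 → (16, 'bedbbeede')
  7 → (20, 'beede')
  8 → (7, 'cceaceedfbedbbeede')
  9 → (8, 'ceaceedfbedbbeede')
  10 → (11, 'ceedfbedbbeede')
  11 → (18, 'dbbeede')
  12 → (4, 'dbdcceaceedfbedbbeede')
  13 → (6, 'dcceaceedfbedbbeede')
  14 → (23, 'de')
  15 → (14, 'dfbedbbeede')
  16 → (24, 'e')
  17 → (9, 'eaceedfbedbbeede')
  18 → (17, 'edbbeede')
  19 → (22, 'ede')
  20 → (13, 'edfbedbbeede')
  21 → (21, 'eede')
  22 → (12, 'eedfbedbbeede')
  23 → (1, 'faadbdcceaceedfbedbbeede')
  24 → (15, 'fbedbbeede')

SA = [2, 10, 3, 0, 19, 5, 16, 20, 7, 8, 11, 18, 4, 6, 23, 14, 24, 9, 17, 22, 13, 21, 12, 1, 15]
i: (SA[i-1],SA[i]) lcp shared
  1: (2,10) 1 'a'
  2: (10,3) 1 'a'
  3: (3,0) 1 'a'
  4: (0,19) 0 ''
  5: (19,5) 1 'b'
  6: (5,16) 1 'b'
  7: (16,20) 2 'be'
  8: (20,7) 0 ''
  9: (7,8) 1 'c'
  10: (8,11) 2 'ce'
  11: (11,18) 0 ''
  12: (18,4) 2 'db'
  13: (4,6) 1 'd'
  14: (6,23) 1 'd'
  15: (23,14) 1 'd'
  16: (14,24) 0 ''
  17: (24,9) 1 'e'
  18: (9,17) 1 'e'
  19: (17,22) 2 'ed'
  20: (22,13) 2 'ed'
  21: (13,21) 1 'e'
  22: (21,12) 3 'eed'
  23: (12,1) 0 ''
  24: (1,15) 1 'f'

[0, 1, 1, 1, 0, 1, 1, 2, 0, 1, 2, 0, 2, 1, 1, 1, 0, 1, 1, 2, 2, 1, 3, 0, 1]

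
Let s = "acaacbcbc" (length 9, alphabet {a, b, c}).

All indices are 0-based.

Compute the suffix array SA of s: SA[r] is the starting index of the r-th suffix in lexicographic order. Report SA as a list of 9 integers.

rank→(start, suffix):
  0 → (2, 'aacbcbc')
  1 → (0, 'acaacbcbc')
  2 → (3, 'acbcbc')
  3 → (7, 'bc')
  4 → (5, 'bcbc')
  5 → (8, 'c')
  6 → (1, 'caacbcbc')
  7 → (6, 'cbc')
  8 → (4, 'cbcbc')

[2, 0, 3, 7, 5, 8, 1, 6, 4]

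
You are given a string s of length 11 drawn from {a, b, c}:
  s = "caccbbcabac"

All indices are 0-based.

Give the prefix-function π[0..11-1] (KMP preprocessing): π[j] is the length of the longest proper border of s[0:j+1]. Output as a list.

[0, 0, 1, 1, 0, 0, 1, 2, 0, 0, 1]

π[0] = 0
j=1 s[j]='a': π[1]=0 (border '')
j=2 s[j]='c': π[2]=1 (border 'c')
j=3 s[j]='c': k: 1→0; π[3]=1 (border 'c')
j=4 s[j]='b': k: 1→0; π[4]=0 (border '')
j=5 s[j]='b': π[5]=0 (border '')
j=6 s[j]='c': π[6]=1 (border 'c')
j=7 s[j]='a': π[7]=2 (border 'ca')
j=8 s[j]='b': k: 2→0; π[8]=0 (border '')
j=9 s[j]='a': π[9]=0 (border '')
j=10 s[j]='c': π[10]=1 (border 'c')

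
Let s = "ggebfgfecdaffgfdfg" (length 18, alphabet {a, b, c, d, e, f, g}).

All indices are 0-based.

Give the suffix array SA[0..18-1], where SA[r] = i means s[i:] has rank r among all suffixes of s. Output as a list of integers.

[10, 3, 8, 9, 15, 2, 7, 14, 6, 11, 16, 12, 4, 17, 1, 13, 5, 0]

rank | idx | suffix
   0 |  10 | affgfdfg
   1 |   3 | bfgfecdaffgfdfg
   2 |   8 | cdaffgfdfg
   3 |   9 | daffgfdfg
   4 |  15 | dfg
   5 |   2 | ebfgfecdaffgfdfg
   6 |   7 | ecdaffgfdfg
   7 |  14 | fdfg
   8 |   6 | fecdaffgfdfg
   9 |  11 | ffgfdfg
  10 |  16 | fg
  11 |  12 | fgfdfg
  12 |   4 | fgfecdaffgfdfg
  13 |  17 | g
  14 |   1 | gebfgfecdaffgfdfg
  15 |  13 | gfdfg
  16 |   5 | gfecdaffgfdfg
  17 |   0 | ggebfgfecdaffgfdfg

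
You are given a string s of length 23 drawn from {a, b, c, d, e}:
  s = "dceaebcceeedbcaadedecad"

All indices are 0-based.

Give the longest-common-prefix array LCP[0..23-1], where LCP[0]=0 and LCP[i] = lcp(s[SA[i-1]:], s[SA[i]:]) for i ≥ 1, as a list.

[0, 1, 2, 1, 0, 2, 0, 2, 1, 1, 2, 0, 1, 1, 1, 2, 0, 1, 1, 1, 2, 1, 2]

rank | idx | suffix
   0 |  14 | aadedecad
   1 |  21 | ad
   2 |  15 | adedecad
   3 |   3 | aebcceeedbcaadedecad
   4 |  12 | bcaadedecad
   5 |   5 | bcceeedbcaadedecad
   6 |  13 | caadedecad
   7 |  20 | cad
   8 |   6 | cceeedbcaadedecad
   9 |   1 | ceaebcceeedbcaadedecad
  10 |   7 | ceeedbcaadedecad
  11 |  22 | d
  12 |  11 | dbcaadedecad
  13 |   0 | dceaebcceeedbcaadedecad
  14 |  18 | decad
  15 |  16 | dedecad
  16 |   2 | eaebcceeedbcaadedecad
  17 |   4 | ebcceeedbcaadedecad
  18 |  19 | ecad
  19 |  10 | edbcaadedecad
  20 |  17 | edecad
  21 |   9 | eedbcaadedecad
  22 |   8 | eeedbcaadedecad

SA = [14, 21, 15, 3, 12, 5, 13, 20, 6, 1, 7, 22, 11, 0, 18, 16, 2, 4, 19, 10, 17, 9, 8]
i: (SA[i-1],SA[i]) lcp shared
  1: (14,21) 1 'a'
  2: (21,15) 2 'ad'
  3: (15,3) 1 'a'
  4: (3,12) 0 ''
  5: (12,5) 2 'bc'
  6: (5,13) 0 ''
  7: (13,20) 2 'ca'
  8: (20,6) 1 'c'
  9: (6,1) 1 'c'
  10: (1,7) 2 'ce'
  11: (7,22) 0 ''
  12: (22,11) 1 'd'
  13: (11,0) 1 'd'
  14: (0,18) 1 'd'
  15: (18,16) 2 'de'
  16: (16,2) 0 ''
  17: (2,4) 1 'e'
  18: (4,19) 1 'e'
  19: (19,10) 1 'e'
  20: (10,17) 2 'ed'
  21: (17,9) 1 'e'
  22: (9,8) 2 'ee'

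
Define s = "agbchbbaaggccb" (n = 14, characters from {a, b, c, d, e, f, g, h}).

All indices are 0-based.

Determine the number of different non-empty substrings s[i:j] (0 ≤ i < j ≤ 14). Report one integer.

95

rank→(start, suffix):
  0 → (7, 'aaggccb')
  1 → (0, 'agbchbbaaggccb')
  2 → (8, 'aggccb')
  3 → (13, 'b')
  4 → (6, 'baaggccb')
  5 → (5, 'bbaaggccb')
  6 → (2, 'bchbbaaggccb')
  7 → (12, 'cb')
  8 → (11, 'ccb')
  9 → (3, 'chbbaaggccb')
  10 → (1, 'gbchbbaaggccb')
  11 → (10, 'gccb')
  12 → (9, 'ggccb')
  13 → (4, 'hbbaaggccb')

SA = [7, 0, 8, 13, 6, 5, 2, 12, 11, 3, 1, 10, 9, 4]
i: (SA[i-1],SA[i]) lcp shared
  1: (7,0) 1 'a'
  2: (0,8) 2 'ag'
  3: (8,13) 0 ''
  4: (13,6) 1 'b'
  5: (6,5) 1 'b'
  6: (5,2) 1 'b'
  7: (2,12) 0 ''
  8: (12,11) 1 'c'
  9: (11,3) 1 'c'
  10: (3,1) 0 ''
  11: (1,10) 1 'g'
  12: (10,9) 1 'g'
  13: (9,4) 0 ''

n(n+1)/2 = 14·15/2 = 105
Σ LCP = 0 + 1 + 2 + 0 + 1 + 1 + 1 + 0 + 1 + 1 + 0 + 1 + 1 + 0 = 10
distinct = 105 − 10 = 95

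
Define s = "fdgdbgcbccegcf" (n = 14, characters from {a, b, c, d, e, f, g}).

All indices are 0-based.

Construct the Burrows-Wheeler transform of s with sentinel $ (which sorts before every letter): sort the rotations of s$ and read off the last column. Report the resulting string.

fcdgbcggfcc$bed

rank  rotation         last
    0  $fdgdbgcbccegcf  f
    1  bccegcf$fdgdbgc  c
    2  bgcbccegcf$fdgd  d
    3  cbccegcf$fdgdbg  g
    4  ccegcf$fdgdbgcb  b
    5  cegcf$fdgdbgcbc  c
    6  cf$fdgdbgcbcceg  g
    7  dbgcbccegcf$fdg  g
    8  dgdbgcbccegcf$f  f
    9  egcf$fdgdbgcbcc  c
   10  f$fdgdbgcbccegc  c
   11  fdgdbgcbccegcf$  $
   12  gcbccegcf$fdgdb  b
   13  gcf$fdgdbgcbcce  e
   14  gdbgcbccegcf$fd  d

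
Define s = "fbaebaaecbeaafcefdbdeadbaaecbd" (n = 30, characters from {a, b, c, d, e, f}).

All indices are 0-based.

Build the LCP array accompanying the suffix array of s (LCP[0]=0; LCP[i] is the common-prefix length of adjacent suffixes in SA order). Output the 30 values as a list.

rank | idx | suffix
   0 |  24 | aaecbd
   1 |   5 | aaecbeaafcefdbdeadbaaecbd
   2 |  11 | aafcefdbdeadbaaecbd
   3 |  21 | adbaaecbd
   4 |   2 | aebaaecbeaafcefdbdeadbaaecbd
   5 |  25 | aecbd
   6 |   6 | aecbeaafcefdbdeadbaaecbd
   7 |  12 | afcefdbdeadbaaecbd
   8 |  23 | baaecbd
   9 |   4 | baaecbeaafcefdbdeadbaaecbd
  10 |   1 | baebaaecbeaafcefdbdeadbaaecbd
  11 |  28 | bd
  12 |  18 | bdeadbaaecbd
  13 |   9 | beaafcefdbdeadbaaecbd
  14 |  27 | cbd
  15 |   8 | cbeaafcefdbdeadbaaecbd
  16 |  14 | cefdbdeadbaaecbd
  17 |  29 | d
  18 |  22 | dbaaecbd
  19 |  17 | dbdeadbaaecbd
  20 |  19 | deadbaaecbd
  21 |  10 | eaafcefdbdeadbaaecbd
  22 |  20 | eadbaaecbd
  23 |   3 | ebaaecbeaafcefdbdeadbaaecbd
  24 |  26 | ecbd
  25 |   7 | ecbeaafcefdbdeadbaaecbd
  26 |  15 | efdbdeadbaaecbd
  27 |   0 | fbaebaaecbeaafcefdbdeadbaaecbd
  28 |  13 | fcefdbdeadbaaecbd
  29 |  16 | fdbdeadbaaecbd

SA = [24, 5, 11, 21, 2, 25, 6, 12, 23, 4, 1, 28, 18, 9, 27, 8, 14, 29, 22, 17, 19, 10, 20, 3, 26, 7, 15, 0, 13, 16]
rank  pair      lcp
   1  s[24:],s[5:]  5  'aaecb'
   2  s[5:],s[11:]  2  'aa'
   3  s[11:],s[21:]  1  'a'
   4  s[21:],s[2:]  1  'a'
   5  s[2:],s[25:]  2  'ae'
   6  s[25:],s[6:]  4  'aecb'
   7  s[6:],s[12:]  1  'a'
   8  s[12:],s[23:]  0  ''
   9  s[23:],s[4:]  6  'baaecb'
  10  s[4:],s[1:]  2  'ba'
  11  s[1:],s[28:]  1  'b'
  12  s[28:],s[18:]  2  'bd'
  13  s[18:],s[9:]  1  'b'
  14  s[9:],s[27:]  0  ''
  15  s[27:],s[8:]  2  'cb'
  16  s[8:],s[14:]  1  'c'
  17  s[14:],s[29:]  0  ''
  18  s[29:],s[22:]  1  'd'
  19  s[22:],s[17:]  2  'db'
  20  s[17:],s[19:]  1  'd'
  21  s[19:],s[10:]  0  ''
  22  s[10:],s[20:]  2  'ea'
  23  s[20:],s[3:]  1  'e'
  24  s[3:],s[26:]  1  'e'
  25  s[26:],s[7:]  3  'ecb'
  26  s[7:],s[15:]  1  'e'
  27  s[15:],s[0:]  0  ''
  28  s[0:],s[13:]  1  'f'
  29  s[13:],s[16:]  1  'f'

[0, 5, 2, 1, 1, 2, 4, 1, 0, 6, 2, 1, 2, 1, 0, 2, 1, 0, 1, 2, 1, 0, 2, 1, 1, 3, 1, 0, 1, 1]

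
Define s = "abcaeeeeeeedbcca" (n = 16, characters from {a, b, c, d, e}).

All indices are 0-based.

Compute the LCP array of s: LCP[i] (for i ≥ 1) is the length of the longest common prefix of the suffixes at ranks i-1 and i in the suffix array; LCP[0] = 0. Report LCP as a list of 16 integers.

[0, 1, 1, 0, 2, 0, 2, 1, 0, 0, 1, 2, 3, 4, 5, 6]

rank | idx | suffix
   0 |  15 | a
   1 |   0 | abcaeeeeeeedbcca
   2 |   3 | aeeeeeeedbcca
   3 |   1 | bcaeeeeeeedbcca
   4 |  12 | bcca
   5 |  14 | ca
   6 |   2 | caeeeeeeedbcca
   7 |  13 | cca
   8 |  11 | dbcca
   9 |  10 | edbcca
  10 |   9 | eedbcca
  11 |   8 | eeedbcca
  12 |   7 | eeeedbcca
  13 |   6 | eeeeedbcca
  14 |   5 | eeeeeedbcca
  15 |   4 | eeeeeeedbcca

SA = [15, 0, 3, 1, 12, 14, 2, 13, 11, 10, 9, 8, 7, 6, 5, 4]
i: (SA[i-1],SA[i]) lcp shared
  1: (15,0) 1 'a'
  2: (0,3) 1 'a'
  3: (3,1) 0 ''
  4: (1,12) 2 'bc'
  5: (12,14) 0 ''
  6: (14,2) 2 'ca'
  7: (2,13) 1 'c'
  8: (13,11) 0 ''
  9: (11,10) 0 ''
  10: (10,9) 1 'e'
  11: (9,8) 2 'ee'
  12: (8,7) 3 'eee'
  13: (7,6) 4 'eeee'
  14: (6,5) 5 'eeeee'
  15: (5,4) 6 'eeeeee'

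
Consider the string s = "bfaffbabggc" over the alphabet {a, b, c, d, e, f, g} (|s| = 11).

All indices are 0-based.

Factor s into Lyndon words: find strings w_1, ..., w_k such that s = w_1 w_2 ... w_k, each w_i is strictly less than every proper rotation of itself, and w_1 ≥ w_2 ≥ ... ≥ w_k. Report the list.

["bf", "affb", "abggc"]

emit factor 1: 'bf' (i=0, period=2)
emit factor 2: 'affb' (i=2, period=4)
emit factor 3: 'abggc' (i=6, period=5)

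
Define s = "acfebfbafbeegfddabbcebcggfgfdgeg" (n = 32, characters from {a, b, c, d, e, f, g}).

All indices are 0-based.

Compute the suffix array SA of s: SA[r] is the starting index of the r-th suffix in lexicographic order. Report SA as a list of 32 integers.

[16, 0, 7, 6, 17, 18, 21, 9, 4, 19, 1, 22, 15, 14, 28, 20, 3, 10, 30, 11, 5, 8, 13, 27, 2, 25, 31, 29, 12, 26, 24, 23]

rank | idx | suffix
   0 |  16 | abbcebcggfgfdgeg
   1 |   0 | acfebfbafbeegfddabbcebcggfgfdgeg
   2 |   7 | afbeegfddabbcebcggfgfdgeg
   3 |   6 | bafbeegfddabbcebcggfgfdgeg
   4 |  17 | bbcebcggfgfdgeg
   5 |  18 | bcebcggfgfdgeg
   6 |  21 | bcggfgfdgeg
   7 |   9 | beegfddabbcebcggfgfdgeg
   8 |   4 | bfbafbeegfddabbcebcggfgfdgeg
   9 |  19 | cebcggfgfdgeg
  10 |   1 | cfebfbafbeegfddabbcebcggfgfdgeg
  11 |  22 | cggfgfdgeg
  12 |  15 | dabbcebcggfgfdgeg
  13 |  14 | ddabbcebcggfgfdgeg
  14 |  28 | dgeg
  15 |  20 | ebcggfgfdgeg
  16 |   3 | ebfbafbeegfddabbcebcggfgfdgeg
  17 |  10 | eegfddabbcebcggfgfdgeg
  18 |  30 | eg
  19 |  11 | egfddabbcebcggfgfdgeg
  20 |   5 | fbafbeegfddabbcebcggfgfdgeg
  21 |   8 | fbeegfddabbcebcggfgfdgeg
  22 |  13 | fddabbcebcggfgfdgeg
  23 |  27 | fdgeg
  24 |   2 | febfbafbeegfddabbcebcggfgfdgeg
  25 |  25 | fgfdgeg
  26 |  31 | g
  27 |  29 | geg
  28 |  12 | gfddabbcebcggfgfdgeg
  29 |  26 | gfdgeg
  30 |  24 | gfgfdgeg
  31 |  23 | ggfgfdgeg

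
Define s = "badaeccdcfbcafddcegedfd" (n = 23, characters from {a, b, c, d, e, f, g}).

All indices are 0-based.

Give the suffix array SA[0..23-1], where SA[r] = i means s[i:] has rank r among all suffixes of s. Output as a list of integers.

[1, 3, 12, 0, 10, 11, 5, 6, 16, 8, 22, 2, 15, 7, 14, 20, 4, 19, 17, 9, 21, 13, 18]

rank | idx | suffix
   0 |   1 | adaeccdcfbcafddcegedfd
   1 |   3 | aeccdcfbcafddcegedfd
   2 |  12 | afddcegedfd
   3 |   0 | badaeccdcfbcafddcegedfd
   4 |  10 | bcafddcegedfd
   5 |  11 | cafddcegedfd
   6 |   5 | ccdcfbcafddcegedfd
   7 |   6 | cdcfbcafddcegedfd
   8 |  16 | cegedfd
   9 |   8 | cfbcafddcegedfd
  10 |  22 | d
  11 |   2 | daeccdcfbcafddcegedfd
  12 |  15 | dcegedfd
  13 |   7 | dcfbcafddcegedfd
  14 |  14 | ddcegedfd
  15 |  20 | dfd
  16 |   4 | eccdcfbcafddcegedfd
  17 |  19 | edfd
  18 |  17 | egedfd
  19 |   9 | fbcafddcegedfd
  20 |  21 | fd
  21 |  13 | fddcegedfd
  22 |  18 | gedfd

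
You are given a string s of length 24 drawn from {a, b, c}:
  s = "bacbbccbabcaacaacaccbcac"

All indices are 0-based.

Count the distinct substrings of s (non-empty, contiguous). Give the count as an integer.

rank→(start, suffix):
  0 → (11, 'aacaacaccbcac')
  1 → (14, 'aacaccbcac')
  2 → (8, 'abcaacaacaccbcac')
  3 → (22, 'ac')
  4 → (12, 'acaacaccbcac')
  5 → (15, 'acaccbcac')
  6 → (1, 'acbbccbabcaacaacaccbcac')
  7 → (17, 'accbcac')
  8 → (7, 'babcaacaacaccbcac')
  9 → (0, 'bacbbccbabcaacaacaccbcac')
  10 → (3, 'bbccbabcaacaacaccbcac')
  11 → (9, 'bcaacaacaccbcac')
  12 → (20, 'bcac')
  13 → (4, 'bccbabcaacaacaccbcac')
  14 → (23, 'c')
  15 → (10, 'caacaacaccbcac')
  16 → (13, 'caacaccbcac')
  17 → (21, 'cac')
  18 → (16, 'caccbcac')
  19 → (6, 'cbabcaacaacaccbcac')
  20 → (2, 'cbbccbabcaacaacaccbcac')
  21 → (19, 'cbcac')
  22 → (5, 'ccbabcaacaacaccbcac')
  23 → (18, 'ccbcac')

SA = [11, 14, 8, 22, 12, 15, 1, 17, 7, 0, 3, 9, 20, 4, 23, 10, 13, 21, 16, 6, 2, 19, 5, 18]
[i] adj suffixes → lcp
  [1] 11/14 → 4 ('aaca')
  [2] 14/8 → 1 ('a')
  [3] 8/22 → 1 ('a')
  [4] 22/12 → 2 ('ac')
  [5] 12/15 → 3 ('aca')
  [6] 15/1 → 2 ('ac')
  [7] 1/17 → 2 ('ac')
  [8] 17/7 → 0 ('')
  [9] 7/0 → 2 ('ba')
  [10] 0/3 → 1 ('b')
  [11] 3/9 → 1 ('b')
  [12] 9/20 → 3 ('bca')
  [13] 20/4 → 2 ('bc')
  [14] 4/23 → 0 ('')
  [15] 23/10 → 1 ('c')
  [16] 10/13 → 5 ('caaca')
  [17] 13/21 → 2 ('ca')
  [18] 21/16 → 3 ('cac')
  [19] 16/6 → 1 ('c')
  [20] 6/2 → 2 ('cb')
  [21] 2/19 → 2 ('cb')
  [22] 19/5 → 1 ('c')
  [23] 5/18 → 3 ('ccb')

n(n+1)/2 = 24·25/2 = 300
Σ LCP = 0 + 4 + 1 + 1 + 2 + 3 + 2 + 2 + 0 + 2 + 1 + 1 + 3 + 2 + 0 + 1 + 5 + 2 + 3 + 1 + 2 + 2 + 1 + 3 = 44
distinct = 300 − 44 = 256

256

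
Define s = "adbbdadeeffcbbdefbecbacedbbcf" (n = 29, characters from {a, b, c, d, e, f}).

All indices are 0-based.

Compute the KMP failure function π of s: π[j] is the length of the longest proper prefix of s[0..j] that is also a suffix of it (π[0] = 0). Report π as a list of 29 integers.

[0, 0, 0, 0, 0, 1, 2, 0, 0, 0, 0, 0, 0, 0, 0, 0, 0, 0, 0, 0, 0, 1, 0, 0, 0, 0, 0, 0, 0]

π[0] = 0
j=1 s[j]='d': π[1]=0 (border '')
j=2 s[j]='b': π[2]=0 (border '')
j=3 s[j]='b': π[3]=0 (border '')
j=4 s[j]='d': π[4]=0 (border '')
j=5 s[j]='a': π[5]=1 (border 'a')
j=6 s[j]='d': π[6]=2 (border 'ad')
j=7 s[j]='e': k: 2→0; π[7]=0 (border '')
j=8 s[j]='e': π[8]=0 (border '')
j=9 s[j]='f': π[9]=0 (border '')
j=10 s[j]='f': π[10]=0 (border '')
j=11 s[j]='c': π[11]=0 (border '')
j=12 s[j]='b': π[12]=0 (border '')
j=13 s[j]='b': π[13]=0 (border '')
j=14 s[j]='d': π[14]=0 (border '')
j=15 s[j]='e': π[15]=0 (border '')
j=16 s[j]='f': π[16]=0 (border '')
j=17 s[j]='b': π[17]=0 (border '')
j=18 s[j]='e': π[18]=0 (border '')
j=19 s[j]='c': π[19]=0 (border '')
j=20 s[j]='b': π[20]=0 (border '')
j=21 s[j]='a': π[21]=1 (border 'a')
j=22 s[j]='c': k: 1→0; π[22]=0 (border '')
j=23 s[j]='e': π[23]=0 (border '')
j=24 s[j]='d': π[24]=0 (border '')
j=25 s[j]='b': π[25]=0 (border '')
j=26 s[j]='b': π[26]=0 (border '')
j=27 s[j]='c': π[27]=0 (border '')
j=28 s[j]='f': π[28]=0 (border '')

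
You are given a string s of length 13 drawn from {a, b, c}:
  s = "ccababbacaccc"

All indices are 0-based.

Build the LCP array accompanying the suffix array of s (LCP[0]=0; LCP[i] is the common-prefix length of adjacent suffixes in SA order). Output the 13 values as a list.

sorted suffixes:
  #0 SA[0]=2  'ababbacaccc'
  #1 SA[1]=4  'abbacaccc'
  #2 SA[2]=7  'acaccc'
  #3 SA[3]=9  'accc'
  #4 SA[4]=3  'babbacaccc'
  #5 SA[5]=6  'bacaccc'
  #6 SA[6]=5  'bbacaccc'
  #7 SA[7]=12  'c'
  #8 SA[8]=1  'cababbacaccc'
  #9 SA[9]=8  'caccc'
  #10 SA[10]=11  'cc'
  #11 SA[11]=0  'ccababbacaccc'
  #12 SA[12]=10  'ccc'

SA = [2, 4, 7, 9, 3, 6, 5, 12, 1, 8, 11, 0, 10]
[i] adj suffixes → lcp
  [1] 2/4 → 2 ('ab')
  [2] 4/7 → 1 ('a')
  [3] 7/9 → 2 ('ac')
  [4] 9/3 → 0 ('')
  [5] 3/6 → 2 ('ba')
  [6] 6/5 → 1 ('b')
  [7] 5/12 → 0 ('')
  [8] 12/1 → 1 ('c')
  [9] 1/8 → 2 ('ca')
  [10] 8/11 → 1 ('c')
  [11] 11/0 → 2 ('cc')
  [12] 0/10 → 2 ('cc')

[0, 2, 1, 2, 0, 2, 1, 0, 1, 2, 1, 2, 2]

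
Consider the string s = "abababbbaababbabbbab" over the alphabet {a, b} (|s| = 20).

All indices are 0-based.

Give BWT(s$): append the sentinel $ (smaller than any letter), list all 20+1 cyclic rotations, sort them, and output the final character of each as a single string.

rank  rotation               last
    0  $abababbbaababbabbbab  b
    1  aababbabbbab$abababbb  b
    2  ab$abababbbaababbabbb  b
    3  abababbbaababbabbbab$  $
    4  ababbabbbab$abababbba  a
    5  ababbbaababbabbbab$ab  b
    6  abbabbbab$abababbbaab  b
    7  abbbaababbabbbab$abab  b
    8  abbbab$abababbbaababb  b
    9  b$abababbbaababbabbba  a
   10  baababbabbbab$abababb  b
   11  bab$abababbbaababbabb  b
   12  bababbbaababbabbbab$a  a
   13  babbabbbab$abababbbaa  a
   14  babbbaababbabbbab$aba  a
   15  babbbab$abababbbaabab  b
   16  bbaababbabbbab$ababab  b
   17  bbab$abababbbaababbab  b
   18  bbabbbab$abababbbaaba  a
   19  bbbaababbabbbab$ababa  a
   20  bbbab$abababbbaababba  a

bbb$abbbbabbaaabbbaaa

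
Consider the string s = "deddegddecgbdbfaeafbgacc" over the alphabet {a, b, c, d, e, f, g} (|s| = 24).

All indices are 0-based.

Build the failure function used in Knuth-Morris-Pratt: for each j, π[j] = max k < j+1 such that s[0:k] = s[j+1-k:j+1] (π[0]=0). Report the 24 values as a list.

[0, 0, 1, 1, 2, 0, 1, 1, 2, 0, 0, 0, 1, 0, 0, 0, 0, 0, 0, 0, 0, 0, 0, 0]

π[0] = 0
j=1 s[j]='e': π[1]=0 (border '')
j=2 s[j]='d': π[2]=1 (border 'd')
j=3 s[j]='d': k: 1→0; π[3]=1 (border 'd')
j=4 s[j]='e': π[4]=2 (border 'de')
j=5 s[j]='g': k: 2→0; π[5]=0 (border '')
j=6 s[j]='d': π[6]=1 (border 'd')
j=7 s[j]='d': k: 1→0; π[7]=1 (border 'd')
j=8 s[j]='e': π[8]=2 (border 'de')
j=9 s[j]='c': k: 2→0; π[9]=0 (border '')
j=10 s[j]='g': π[10]=0 (border '')
j=11 s[j]='b': π[11]=0 (border '')
j=12 s[j]='d': π[12]=1 (border 'd')
j=13 s[j]='b': k: 1→0; π[13]=0 (border '')
j=14 s[j]='f': π[14]=0 (border '')
j=15 s[j]='a': π[15]=0 (border '')
j=16 s[j]='e': π[16]=0 (border '')
j=17 s[j]='a': π[17]=0 (border '')
j=18 s[j]='f': π[18]=0 (border '')
j=19 s[j]='b': π[19]=0 (border '')
j=20 s[j]='g': π[20]=0 (border '')
j=21 s[j]='a': π[21]=0 (border '')
j=22 s[j]='c': π[22]=0 (border '')
j=23 s[j]='c': π[23]=0 (border '')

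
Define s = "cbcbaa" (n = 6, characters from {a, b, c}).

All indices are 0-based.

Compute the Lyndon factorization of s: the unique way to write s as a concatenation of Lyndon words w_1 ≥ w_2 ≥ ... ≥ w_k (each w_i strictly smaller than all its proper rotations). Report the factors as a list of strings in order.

emit factor 1: 'c' (i=0, period=1)
emit factor 2: 'bc' (i=1, period=2)
emit factor 3: 'b' (i=3, period=1)
emit factor 4: 'a' (i=4, period=1)
emit factor 5: 'a' (i=5, period=1)

["c", "bc", "b", "a", "a"]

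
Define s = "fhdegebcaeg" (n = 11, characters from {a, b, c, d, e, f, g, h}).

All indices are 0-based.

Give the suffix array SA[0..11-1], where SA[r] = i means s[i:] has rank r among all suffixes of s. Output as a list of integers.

rank | idx | suffix
   0 |   8 | aeg
   1 |   6 | bcaeg
   2 |   7 | caeg
   3 |   2 | degebcaeg
   4 |   5 | ebcaeg
   5 |   9 | eg
   6 |   3 | egebcaeg
   7 |   0 | fhdegebcaeg
   8 |  10 | g
   9 |   4 | gebcaeg
  10 |   1 | hdegebcaeg

[8, 6, 7, 2, 5, 9, 3, 0, 10, 4, 1]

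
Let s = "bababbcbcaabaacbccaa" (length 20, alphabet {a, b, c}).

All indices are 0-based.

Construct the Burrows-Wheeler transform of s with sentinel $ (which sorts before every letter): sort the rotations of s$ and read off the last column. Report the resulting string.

rank  rotation               last
    0  $bababbcbcaabaacbccaa  a
    1  a$bababbcbcaabaacbcca  a
    2  aa$bababbcbcaabaacbcc  c
    3  aabaacbccaa$bababbcbc  c
    4  aacbccaa$bababbcbcaab  b
    5  abaacbccaa$bababbcbca  a
    6  ababbcbcaabaacbccaa$b  b
    7  abbcbcaabaacbccaa$bab  b
    8  acbccaa$bababbcbcaaba  a
    9  baacbccaa$bababbcbcaa  a
   10  bababbcbcaabaacbccaa$  $
   11  babbcbcaabaacbccaa$ba  a
   12  bbcbcaabaacbccaa$baba  a
   13  bcaabaacbccaa$bababbc  c
   14  bcbcaabaacbccaa$babab  b
   15  bccaa$bababbcbcaabaac  c
   16  caa$bababbcbcaabaacbc  c
   17  caabaacbccaa$bababbcb  b
   18  cbcaabaacbccaa$bababb  b
   19  cbccaa$bababbcbcaabaa  a
   20  ccaa$bababbcbcaabaacb  b

aaccbabbaa$aacbccbbab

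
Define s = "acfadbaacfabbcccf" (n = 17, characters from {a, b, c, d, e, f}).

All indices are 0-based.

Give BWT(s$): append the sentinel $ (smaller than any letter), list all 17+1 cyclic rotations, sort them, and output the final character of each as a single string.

rank  rotation            last
    0  $acfadbaacfabbcccf  f
    1  aacfabbcccf$acfadb  b
    2  abbcccf$acfadbaacf  f
    3  acfabbcccf$acfadba  a
    4  acfadbaacfabbcccf$  $
    5  adbaacfabbcccf$acf  f
    6  baacfabbcccf$acfad  d
    7  bbcccf$acfadbaacfa  a
    8  bcccf$acfadbaacfab  b
    9  cccf$acfadbaacfabb  b
   10  ccf$acfadbaacfabbc  c
   11  cf$acfadbaacfabbcc  c
   12  cfabbcccf$acfadbaa  a
   13  cfadbaacfabbcccf$a  a
   14  dbaacfabbcccf$acfa  a
   15  f$acfadbaacfabbccc  c
   16  fabbcccf$acfadbaac  c
   17  fadbaacfabbcccf$ac  c

fbfa$fdabbccaaaccc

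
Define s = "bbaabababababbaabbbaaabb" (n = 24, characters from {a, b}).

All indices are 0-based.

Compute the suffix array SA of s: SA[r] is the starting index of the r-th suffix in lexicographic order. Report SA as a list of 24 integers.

rank | idx | suffix
   0 |  19 | aaabb
   1 |   2 | aabababababbaabbbaaabb
   2 |  20 | aabb
   3 |  14 | aabbbaaabb
   4 |   3 | abababababbaabbbaaabb
   5 |   5 | ababababbaabbbaaabb
   6 |   7 | abababbaabbbaaabb
   7 |   9 | ababbaabbbaaabb
   8 |  21 | abb
   9 |  11 | abbaabbbaaabb
  10 |  15 | abbbaaabb
  11 |  23 | b
  12 |  18 | baaabb
  13 |   1 | baabababababbaabbbaaabb
  14 |  13 | baabbbaaabb
  15 |   4 | bababababbaabbbaaabb
  16 |   6 | babababbaabbbaaabb
  17 |   8 | bababbaabbbaaabb
  18 |  10 | babbaabbbaaabb
  19 |  22 | bb
  20 |  17 | bbaaabb
  21 |   0 | bbaabababababbaabbbaaabb
  22 |  12 | bbaabbbaaabb
  23 |  16 | bbbaaabb

[19, 2, 20, 14, 3, 5, 7, 9, 21, 11, 15, 23, 18, 1, 13, 4, 6, 8, 10, 22, 17, 0, 12, 16]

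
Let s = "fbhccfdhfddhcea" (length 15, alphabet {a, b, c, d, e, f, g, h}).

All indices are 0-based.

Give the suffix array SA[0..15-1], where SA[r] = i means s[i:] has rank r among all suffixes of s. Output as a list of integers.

rank | idx | suffix
   0 |  14 | a
   1 |   1 | bhccfdhfddhcea
   2 |   3 | ccfdhfddhcea
   3 |  12 | cea
   4 |   4 | cfdhfddhcea
   5 |   9 | ddhcea
   6 |  10 | dhcea
   7 |   6 | dhfddhcea
   8 |  13 | ea
   9 |   0 | fbhccfdhfddhcea
  10 |   8 | fddhcea
  11 |   5 | fdhfddhcea
  12 |   2 | hccfdhfddhcea
  13 |  11 | hcea
  14 |   7 | hfddhcea

[14, 1, 3, 12, 4, 9, 10, 6, 13, 0, 8, 5, 2, 11, 7]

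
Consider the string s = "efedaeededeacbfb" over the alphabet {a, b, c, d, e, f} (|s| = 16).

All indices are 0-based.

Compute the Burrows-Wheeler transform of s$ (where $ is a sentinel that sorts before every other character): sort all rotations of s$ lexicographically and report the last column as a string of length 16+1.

rank  rotation           last
    0  $efedaeededeacbfb  b
    1  acbfb$efedaeedede  e
    2  aeededeacbfb$efed  d
    3  b$efedaeededeacbf  f
    4  bfb$efedaeededeac  c
    5  cbfb$efedaeededea  a
    6  daeededeacbfb$efe  e
    7  deacbfb$efedaeede  e
    8  dedeacbfb$efedaee  e
    9  eacbfb$efedaeeded  d
   10  edaeededeacbfb$ef  f
   11  edeacbfb$efedaeed  d
   12  ededeacbfb$efedae  e
   13  eededeacbfb$efeda  a
   14  efedaeededeacbfb$  $
   15  fb$efedaeededeacb  b
   16  fedaeededeacbfb$e  e

bedfcaeeedfdea$be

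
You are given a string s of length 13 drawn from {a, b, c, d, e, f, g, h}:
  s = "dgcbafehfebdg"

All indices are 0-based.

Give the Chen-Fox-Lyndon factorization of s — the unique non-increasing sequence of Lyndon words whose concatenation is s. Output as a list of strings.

["dg", "c", "b", "afehfebdg"]

emit factor 1: 'dg' (i=0, period=2)
emit factor 2: 'c' (i=2, period=1)
emit factor 3: 'b' (i=3, period=1)
emit factor 4: 'afehfebdg' (i=4, period=9)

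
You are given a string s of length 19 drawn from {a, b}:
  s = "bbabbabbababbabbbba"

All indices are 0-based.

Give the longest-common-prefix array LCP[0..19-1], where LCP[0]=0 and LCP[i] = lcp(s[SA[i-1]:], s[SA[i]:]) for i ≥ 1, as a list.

[0, 1, 2, 5, 6, 3, 0, 2, 3, 6, 7, 4, 1, 3, 4, 7, 5, 2, 3]

rank→(start, suffix):
  0 → (18, 'a')
  1 → (8, 'ababbabbbba')
  2 → (5, 'abbababbabbbba')
  3 → (2, 'abbabbababbabbbba')
  4 → (10, 'abbabbbba')
  5 → (13, 'abbbba')
  6 → (17, 'ba')
  7 → (7, 'bababbabbbba')
  8 → (4, 'babbababbabbbba')
  9 → (1, 'babbabbababbabbbba')
  10 → (9, 'babbabbbba')
  11 → (12, 'babbbba')
  12 → (16, 'bba')
  13 → (6, 'bbababbabbbba')
  14 → (3, 'bbabbababbabbbba')
  15 → (0, 'bbabbabbababbabbbba')
  16 → (11, 'bbabbbba')
  17 → (15, 'bbba')
  18 → (14, 'bbbba')

SA = [18, 8, 5, 2, 10, 13, 17, 7, 4, 1, 9, 12, 16, 6, 3, 0, 11, 15, 14]
i: (SA[i-1],SA[i]) lcp shared
  1: (18,8) 1 'a'
  2: (8,5) 2 'ab'
  3: (5,2) 5 'abbab'
  4: (2,10) 6 'abbabb'
  5: (10,13) 3 'abb'
  6: (13,17) 0 ''
  7: (17,7) 2 'ba'
  8: (7,4) 3 'bab'
  9: (4,1) 6 'babbab'
  10: (1,9) 7 'babbabb'
  11: (9,12) 4 'babb'
  12: (12,16) 1 'b'
  13: (16,6) 3 'bba'
  14: (6,3) 4 'bbab'
  15: (3,0) 7 'bbabbab'
  16: (0,11) 5 'bbabb'
  17: (11,15) 2 'bb'
  18: (15,14) 3 'bbb'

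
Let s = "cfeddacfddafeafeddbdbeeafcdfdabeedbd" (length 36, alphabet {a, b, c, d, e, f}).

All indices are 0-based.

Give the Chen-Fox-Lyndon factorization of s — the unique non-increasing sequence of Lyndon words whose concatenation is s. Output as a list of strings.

emit factor 1: 'cfedd' (i=0, period=5)
emit factor 2: 'acfddafeafeddbdbeeafcdfd' (i=5, period=24)
emit factor 3: 'abeedbd' (i=29, period=7)

["cfedd", "acfddafeafeddbdbeeafcdfd", "abeedbd"]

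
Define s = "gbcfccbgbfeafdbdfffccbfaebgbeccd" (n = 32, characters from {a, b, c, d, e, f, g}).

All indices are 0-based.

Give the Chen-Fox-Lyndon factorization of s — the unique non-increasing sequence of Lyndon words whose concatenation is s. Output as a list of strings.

["g", "bcfccbgbfe", "afdbdfffccbf", "aebgbeccd"]

emit factor 1: 'g' (i=0, period=1)
emit factor 2: 'bcfccbgbfe' (i=1, period=10)
emit factor 3: 'afdbdfffccbf' (i=11, period=12)
emit factor 4: 'aebgbeccd' (i=23, period=9)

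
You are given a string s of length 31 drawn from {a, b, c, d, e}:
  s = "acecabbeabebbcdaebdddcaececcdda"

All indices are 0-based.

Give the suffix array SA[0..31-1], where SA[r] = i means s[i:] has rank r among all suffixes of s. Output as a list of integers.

[30, 4, 8, 0, 15, 22, 11, 5, 12, 17, 6, 9, 3, 21, 26, 13, 27, 1, 24, 29, 14, 20, 28, 19, 18, 7, 10, 16, 2, 25, 23]

rank→(start, suffix):
  0 → (30, 'a')
  1 → (4, 'abbeabebbcdaebdddcaececcdda')
  2 → (8, 'abebbcdaebdddcaececcdda')
  3 → (0, 'acecabbeabebbcdaebdddcaececcdda')
  4 → (15, 'aebdddcaececcdda')
  5 → (22, 'aececcdda')
  6 → (11, 'bbcdaebdddcaececcdda')
  7 → (5, 'bbeabebbcdaebdddcaececcdda')
  8 → (12, 'bcdaebdddcaececcdda')
  9 → (17, 'bdddcaececcdda')
  10 → (6, 'beabebbcdaebdddcaececcdda')
  11 → (9, 'bebbcdaebdddcaececcdda')
  12 → (3, 'cabbeabebbcdaebdddcaececcdda')
  13 → (21, 'caececcdda')
  14 → (26, 'ccdda')
  15 → (13, 'cdaebdddcaececcdda')
  16 → (27, 'cdda')
  17 → (1, 'cecabbeabebbcdaebdddcaececcdda')
  18 → (24, 'ceccdda')
  19 → (29, 'da')
  20 → (14, 'daebdddcaececcdda')
  21 → (20, 'dcaececcdda')
  22 → (28, 'dda')
  23 → (19, 'ddcaececcdda')
  24 → (18, 'dddcaececcdda')
  25 → (7, 'eabebbcdaebdddcaececcdda')
  26 → (10, 'ebbcdaebdddcaececcdda')
  27 → (16, 'ebdddcaececcdda')
  28 → (2, 'ecabbeabebbcdaebdddcaececcdda')
  29 → (25, 'eccdda')
  30 → (23, 'ececcdda')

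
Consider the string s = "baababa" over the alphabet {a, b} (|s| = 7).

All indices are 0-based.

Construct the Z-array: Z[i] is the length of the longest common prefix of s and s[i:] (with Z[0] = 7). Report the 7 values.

Z[0]=7
i=1: outside box; Z[1]=0
i=2: outside box; Z[2]=0
i=3: outside box; Z[3]=2 grow→box=[3,5)
i=4: min(r-i=1, Z[1]=0)=0; Z[4]=0
i=5: outside box; Z[5]=2 grow→box=[5,7)
i=6: min(r-i=1, Z[1]=0)=0; Z[6]=0

[7, 0, 0, 2, 0, 2, 0]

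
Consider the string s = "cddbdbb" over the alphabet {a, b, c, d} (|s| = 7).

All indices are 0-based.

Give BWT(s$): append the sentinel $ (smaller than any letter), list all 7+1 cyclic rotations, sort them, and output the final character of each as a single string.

rank  rotation  last
    0  $cddbdbb  b
    1  b$cddbdb  b
    2  bb$cddbd  d
    3  bdbb$cdd  d
    4  cddbdbb$  $
    5  dbb$cddb  b
    6  dbdbb$cd  d
    7  ddbdbb$c  c

bbdd$bdc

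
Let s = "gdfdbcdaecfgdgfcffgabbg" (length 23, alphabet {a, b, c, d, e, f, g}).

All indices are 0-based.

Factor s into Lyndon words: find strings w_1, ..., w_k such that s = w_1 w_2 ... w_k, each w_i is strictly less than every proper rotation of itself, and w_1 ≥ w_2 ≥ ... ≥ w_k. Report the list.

["g", "df", "d", "bcd", "aecfgdgfcffg", "abbg"]

emit factor 1: 'g' (i=0, period=1)
emit factor 2: 'df' (i=1, period=2)
emit factor 3: 'd' (i=3, period=1)
emit factor 4: 'bcd' (i=4, period=3)
emit factor 5: 'aecfgdgfcffg' (i=7, period=12)
emit factor 6: 'abbg' (i=19, period=4)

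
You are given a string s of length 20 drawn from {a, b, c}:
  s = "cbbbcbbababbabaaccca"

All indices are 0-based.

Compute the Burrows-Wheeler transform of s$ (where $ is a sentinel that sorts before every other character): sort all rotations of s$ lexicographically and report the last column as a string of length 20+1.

rank  rotation               last
    0  $cbbbcbbababbabaaccca  a
    1  a$cbbbcbbababbabaaccc  c
    2  aaccca$cbbbcbbababbab  b
    3  abaaccca$cbbbcbbababb  b
    4  ababbabaaccca$cbbbcbb  b
    5  abbabaaccca$cbbbcbbab  b
    6  accca$cbbbcbbababbaba  a
    7  baaccca$cbbbcbbababba  a
    8  babaaccca$cbbbcbbabab  b
    9  bababbabaaccca$cbbbcb  b
   10  babbabaaccca$cbbbcbba  a
   11  bbabaaccca$cbbbcbbaba  a
   12  bbababbabaaccca$cbbbc  c
   13  bbbcbbababbabaaccca$c  c
   14  bbcbbababbabaaccca$cb  b
   15  bcbbababbabaaccca$cbb  b
   16  ca$cbbbcbbababbabaacc  c
   17  cbbababbabaaccca$cbbb  b
   18  cbbbcbbababbabaaccca$  $
   19  cca$cbbbcbbababbabaac  c
   20  ccca$cbbbcbbababbabaa  a

acbbbbaabbaaccbbcb$ca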